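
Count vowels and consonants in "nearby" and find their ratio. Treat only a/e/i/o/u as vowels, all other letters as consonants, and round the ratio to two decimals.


Word: "nearby"
Vowels (a,e,i,o,u): 2
Consonants: 4
Ratio = 2/4
= 0.50


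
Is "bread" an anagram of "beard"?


Word 1: "beard" → sorted: abder
Word 2: "bread" → sorted: abder
Same letters? abder == abder
Anagram = Yes


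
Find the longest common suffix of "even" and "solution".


Word 1: "even"
Word 2: "solution"
Comparing from end:
  Pos -1: 'n' == 'n'
  Pos -2: 'e' != 'o' (stop)
LCS = "n" (length 1)


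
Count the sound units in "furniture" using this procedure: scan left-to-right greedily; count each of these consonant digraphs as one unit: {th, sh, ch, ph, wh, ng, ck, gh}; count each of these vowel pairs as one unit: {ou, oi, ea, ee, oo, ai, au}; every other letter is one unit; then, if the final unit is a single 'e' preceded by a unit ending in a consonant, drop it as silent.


Word: "furniture" (9 letters)
Left-to-right scan:
  (1) 'f' (letter)
  (2) 'u' (letter)
  (3) 'r' (letter)
  (4) 'n' (letter)
  (5) 'i' (letter)
  (6) 't' (letter)
  (7) 'u' (letter)
  (8) 'r' (letter)
  (9) 'e' (letter)
Units from scan: 9
Final unit is 'e' after a consonant -> drop as silent (-1)
Sound units = 8 units


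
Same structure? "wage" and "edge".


Pattern of "wage": [0, 1, 2, 3]
Pattern of "edge": [0, 1, 2, 0]
Patterns do not match
Same pattern = No


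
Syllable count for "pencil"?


Word: "pencil"
Syllable breakdown: pen / cil
Counting: 2 parts
= 2 syllables


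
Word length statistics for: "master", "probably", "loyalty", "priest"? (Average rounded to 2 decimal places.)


Lengths: "master"=6, "probably"=8, "loyalty"=7, "priest"=6
Sum = 27, Count = 4
Average = 27/4 = 6.75
= avg=6.75, min=6, max=8


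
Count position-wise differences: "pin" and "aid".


Comparing character by character (same length = 3):
  Pos 0: 'p' vs 'a' !=
  Pos 1: 'i' vs 'i' =
  Pos 2: 'n' vs 'd' !=
Hamming distance = 2


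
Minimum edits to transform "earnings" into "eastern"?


Word 1: "earnings" (length 8)
Word 2: "eastern" (length 7)
One optimal edit sequence (insert/delete/substitute each cost 1):
  1. keep 'e'
  2. keep 'a'
  3. delete 'r'  (+1)
  4. substitute 'n' -> 's'  (+1)
  5. substitute 'i' -> 't'  (+1)
  6. substitute 'n' -> 'e'  (+1)
  7. substitute 'g' -> 'r'  (+1)
  8. substitute 's' -> 'n'  (+1)
Total edit operations: 6
Edit distance = 6


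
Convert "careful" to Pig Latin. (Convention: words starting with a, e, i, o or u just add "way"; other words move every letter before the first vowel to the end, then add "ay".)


Word: "careful"
Starts with consonant(s) → move to end, add 'ay'
Consonant cluster: "c"
Pig Latin = "arefulcay"


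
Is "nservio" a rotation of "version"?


Word: "version", Candidate: "nservio"
Method: check if candidate is substring of word+word
"versionversion" contains "nservio"? No
Is rotation = No


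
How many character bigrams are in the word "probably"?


Word: "probably" (length 8)
Number of 2-grams = length - 2 + 1 = 8 - 2 + 1
= 7


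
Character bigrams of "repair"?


Word: "repair" (length 6)
Number of bigrams = 6 - 2 + 1 = 5
  Position 0: "re"
  Position 1: "ep"
  Position 2: "pa"
  Position 3: "ai"
  Position 4: "ir"
Bigrams = "re", "ep", "pa", "ai", "ir"


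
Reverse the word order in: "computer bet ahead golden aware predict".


Original: "computer bet ahead golden aware predict"
Words (1..n): computer | bet | ahead | golden | aware | predict
Reversed (n..1): predict | aware | golden | ahead | bet | computer
Result = "predict aware golden ahead bet computer"


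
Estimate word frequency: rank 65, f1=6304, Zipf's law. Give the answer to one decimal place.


Zipf's law: f(r) = f(1) / r
f(1) = 6304
f(65) = 6304 / 65
= 97.0 occurrences


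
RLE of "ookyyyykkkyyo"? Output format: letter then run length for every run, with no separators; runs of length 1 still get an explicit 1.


String: "ookyyyykkkyyo"
Scanning for consecutive runs:
  'o' x 2
  'k' x 1
  'y' x 4
  'k' x 3
  'y' x 2
  'o' x 1
RLE = "o2k1y4k3y2o1"


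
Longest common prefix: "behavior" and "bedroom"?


Word 1: "behavior"
Word 2: "bedroom"
Comparing from start:
  Pos 0: 'b' == 'b'
  Pos 1: 'e' == 'e'
  Pos 2: 'h' != 'd' (stop)
LCP = "be" (length 2)


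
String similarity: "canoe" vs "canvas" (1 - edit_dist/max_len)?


Word 1: "canoe" (length 5)
Word 2: "canvas" (length 6)
One optimal edit sequence:
  1. keep 'c'
  2. keep 'a'
  3. keep 'n'
  4. insert 'v'  (+1)
  5. substitute 'o' -> 'a'  (+1)
  6. substitute 'e' -> 's'  (+1)
Edit distance = 3
Max length = max(5, 6) = 6
Similarity = 1 - 3/6
= 0.5000


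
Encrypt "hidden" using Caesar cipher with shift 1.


Word: "hidden"
Shift: 1
Each letter → (letter + shift) mod 26:
  'h' (7) + 1 = 8 → 'i'
  'i' (8) + 1 = 9 → 'j'
  'd' (3) + 1 = 4 → 'e'
  'd' (3) + 1 = 4 → 'e'
  'e' (4) + 1 = 5 → 'f'
  'n' (13) + 1 = 14 → 'o'
Result = "ijeefo"


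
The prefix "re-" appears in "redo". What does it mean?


Prefix: re-
Example: redo (re- + do)
Meaning = again


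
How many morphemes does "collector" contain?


Word: "collector"
Morphemes: collect + -or
Each morpheme carries meaning
= 2 morphemes


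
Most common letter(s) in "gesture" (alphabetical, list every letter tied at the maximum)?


Word: "gesture"
Letter counts:
  'e': 2
  'g': 1
  'r': 1
  's': 1
  't': 1
  'u': 1
Maximum count = 2
Most frequent = 'e' (2 times each)


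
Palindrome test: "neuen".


Word: "neuen"
Reversed: "neuen"
Forward == Backward? neuen == neuen
Palindrome = Yes


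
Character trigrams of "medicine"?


Word: "medicine" (length 8)
Number of trigrams = 8 - 3 + 1 = 6
  Position 0: "med"
  Position 1: "edi"
  Position 2: "dic"
  Position 3: "ici"
  Position 4: "cin"
  Position 5: "ine"
Trigrams = "med", "edi", "dic", "ici", "cin", "ine"


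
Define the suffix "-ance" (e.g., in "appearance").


Suffix: -ance
Example: appearance = appear + -ance
Meaning = state of


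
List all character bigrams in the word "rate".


Word: "rate" (length 4)
Number of bigrams = 4 - 2 + 1 = 3
  Position 0: "ra"
  Position 1: "at"
  Position 2: "te"
Bigrams = "ra", "at", "te"


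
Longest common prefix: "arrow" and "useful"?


Word 1: "arrow"
Word 2: "useful"
Comparing from start:
  Pos 0: 'a' != 'u' (stop)
LCP = "" (length 0)


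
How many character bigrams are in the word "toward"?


Word: "toward" (length 6)
Number of 2-grams = length - 2 + 1 = 6 - 2 + 1
= 5


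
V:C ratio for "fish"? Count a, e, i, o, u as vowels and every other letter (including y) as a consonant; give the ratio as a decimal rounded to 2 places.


Word: "fish"
Vowels (a,e,i,o,u): 1
Consonants: 3
Ratio = 1/3
= 0.33


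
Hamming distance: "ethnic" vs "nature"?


Comparing character by character (same length = 6):
  Pos 0: 'e' vs 'n' !=
  Pos 1: 't' vs 'a' !=
  Pos 2: 'h' vs 't' !=
  Pos 3: 'n' vs 'u' !=
  Pos 4: 'i' vs 'r' !=
  Pos 5: 'c' vs 'e' !=
Hamming distance = 6


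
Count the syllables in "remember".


Word: "remember"
Syllable breakdown: re · mem · ber
Counting: 3 parts
= 3 syllables


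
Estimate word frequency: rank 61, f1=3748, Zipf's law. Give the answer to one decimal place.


Zipf's law: f(r) = f(1) / r
f(1) = 3748
f(61) = 3748 / 61
= 61.4 occurrences


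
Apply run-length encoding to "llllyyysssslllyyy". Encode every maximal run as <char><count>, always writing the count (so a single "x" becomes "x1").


String: "llllyyysssslllyyy"
Scanning for consecutive runs:
  'l' x 4
  'y' x 3
  's' x 4
  'l' x 3
  'y' x 3
RLE = "l4y3s4l3y3"


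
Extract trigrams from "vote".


Word: "vote" (length 4)
Number of trigrams = 4 - 3 + 1 = 2
  Position 0: "vot"
  Position 1: "ote"
Trigrams = "vot", "ote"


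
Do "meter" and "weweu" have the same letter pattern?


Pattern of "meter": [0, 1, 2, 1, 3]
Pattern of "weweu": [0, 1, 0, 1, 2]
Patterns do not match
Same pattern = No


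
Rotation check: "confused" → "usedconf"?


Word: "confused", Candidate: "usedconf"
Method: check if candidate is substring of word+word
"confusedconfused" contains "usedconf"? Yes
Is rotation = Yes


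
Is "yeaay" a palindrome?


Word: "yeaay"
Reversed: "yaaey"
Forward == Backward? yeaay != yaaey
Palindrome = No


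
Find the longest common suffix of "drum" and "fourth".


Word 1: "drum"
Word 2: "fourth"
Comparing from end:
  Pos -1: 'm' != 'h' (stop)
LCS = "" (length 0)


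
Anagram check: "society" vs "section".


Word 1: "society" → sorted: ceiosty
Word 2: "section" → sorted: ceinost
Same letters? ceiosty != ceinost
Anagram = No


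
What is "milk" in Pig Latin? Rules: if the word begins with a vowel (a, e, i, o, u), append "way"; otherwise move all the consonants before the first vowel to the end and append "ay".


Word: "milk"
Starts with consonant(s) → move to end, add 'ay'
Consonant cluster: "m"
Pig Latin = "ilkmay"


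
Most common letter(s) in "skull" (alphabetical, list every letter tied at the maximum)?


Word: "skull"
Letter counts:
  'k': 1
  'l': 2
  's': 1
  'u': 1
Maximum count = 2
Most frequent = 'l' (2 times each)


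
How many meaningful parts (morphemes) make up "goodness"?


Word: "goodness"
Morphemes: good | -ness
Each morpheme carries meaning
= 2 morphemes


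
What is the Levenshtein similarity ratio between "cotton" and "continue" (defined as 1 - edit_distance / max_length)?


Word 1: "cotton" (length 6)
Word 2: "continue" (length 8)
One optimal edit sequence:
  1. keep 'c'
  2. keep 'o'
  3. substitute 't' -> 'n'  (+1)
  4. keep 't'
  5. substitute 'o' -> 'i'  (+1)
  6. keep 'n'
  7. insert 'u'  (+1)
  8. insert 'e'  (+1)
Edit distance = 4
Max length = max(6, 8) = 8
Similarity = 1 - 4/8
= 0.5000


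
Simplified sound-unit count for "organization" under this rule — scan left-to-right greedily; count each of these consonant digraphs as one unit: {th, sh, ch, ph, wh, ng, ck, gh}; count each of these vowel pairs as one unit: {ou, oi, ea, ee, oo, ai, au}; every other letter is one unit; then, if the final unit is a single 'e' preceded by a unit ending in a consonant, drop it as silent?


Word: "organization" (12 letters)
Left-to-right scan:
  [1] 'o' (letter)
  [2] 'r' (letter)
  [3] 'g' (letter)
  [4] 'a' (letter)
  [5] 'n' (letter)
  [6] 'i' (letter)
  [7] 'z' (letter)
  [8] 'a' (letter)
  [9] 't' (letter)
  [10] 'i' (letter)
  [11] 'o' (letter)
  [12] 'n' (letter)
Units from scan: 12
Sound units = 12 units


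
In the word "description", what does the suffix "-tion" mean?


Suffix: -tion
Example: description (describe + -tion, with a spelling change)
Meaning = act or process


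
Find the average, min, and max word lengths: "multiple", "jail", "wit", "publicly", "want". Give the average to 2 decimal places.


Lengths: "multiple"=8, "jail"=4, "wit"=3, "publicly"=8, "want"=4
Sum = 27, Count = 5
Average = 27/5 = 5.40
= avg=5.40, min=3, max=8


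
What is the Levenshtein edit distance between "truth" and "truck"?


Word 1: "truth" (length 5)
Word 2: "truck" (length 5)
One optimal edit sequence (insert/delete/substitute each cost 1):
  1. keep 't'
  2. keep 'r'
  3. keep 'u'
  4. substitute 't' -> 'c'  (+1)
  5. substitute 'h' -> 'k'  (+1)
Total edit operations: 2
Edit distance = 2


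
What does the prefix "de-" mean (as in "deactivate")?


Prefix: de-
Example: deactivate (de- + activate)
Meaning = remove / reverse


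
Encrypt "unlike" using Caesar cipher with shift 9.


Word: "unlike"
Shift: 9
Each letter → (letter + shift) mod 26:
  'u' (20) + 9 = 3 → 'd'
  'n' (13) + 9 = 22 → 'w'
  'l' (11) + 9 = 20 → 'u'
  'i' (8) + 9 = 17 → 'r'
  'k' (10) + 9 = 19 → 't'
  'e' (4) + 9 = 13 → 'n'
Result = "dwurtn"


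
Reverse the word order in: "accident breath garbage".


Original: "accident breath garbage"
Words (1..n): accident | breath | garbage
Reversed (n..1): garbage | breath | accident
Result = "garbage breath accident"


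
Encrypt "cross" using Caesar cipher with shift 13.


Word: "cross"
Shift: 13
Each letter → (letter + shift) mod 26:
  'c' (2) + 13 = 15 → 'p'
  'r' (17) + 13 = 4 → 'e'
  'o' (14) + 13 = 1 → 'b'
  's' (18) + 13 = 5 → 'f'
  's' (18) + 13 = 5 → 'f'
Result = "pebff"


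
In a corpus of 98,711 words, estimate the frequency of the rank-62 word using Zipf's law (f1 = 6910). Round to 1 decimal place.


Zipf's law: f(r) = f(1) / r
f(1) = 6910
f(62) = 6910 / 62
= 111.5 occurrences


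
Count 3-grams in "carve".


Word: "carve" (length 5)
Number of 3-grams = length - 3 + 1 = 5 - 3 + 1
= 3


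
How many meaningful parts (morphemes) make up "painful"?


Word: "painful"
Morphemes: pain | -ful
Each morpheme carries meaning
= 2 morphemes


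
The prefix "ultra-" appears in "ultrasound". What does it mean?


Prefix: ultra-
Example: ultrasound (ultra- + sound)
Meaning = beyond


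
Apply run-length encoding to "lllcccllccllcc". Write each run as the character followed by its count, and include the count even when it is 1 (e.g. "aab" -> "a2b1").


String: "lllcccllccllcc"
Scanning for consecutive runs:
  'l' x 3
  'c' x 3
  'l' x 2
  'c' x 2
  'l' x 2
  'c' x 2
RLE = "l3c3l2c2l2c2"


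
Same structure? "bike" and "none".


Pattern of "bike": [0, 1, 2, 3]
Pattern of "none": [0, 1, 0, 2]
Patterns do not match
Same pattern = No


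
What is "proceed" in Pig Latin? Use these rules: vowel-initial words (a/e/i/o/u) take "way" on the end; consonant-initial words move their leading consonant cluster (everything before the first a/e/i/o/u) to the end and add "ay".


Word: "proceed"
Starts with consonant(s) → move to end, add 'ay'
Consonant cluster: "pr"
Pig Latin = "oceedpray"


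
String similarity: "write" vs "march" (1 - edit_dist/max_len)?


Word 1: "write" (length 5)
Word 2: "march" (length 5)
One optimal edit sequence:
  1. substitute 'w' -> 'm'  (+1)
  2. substitute 'r' -> 'a'  (+1)
  3. substitute 'i' -> 'r'  (+1)
  4. substitute 't' -> 'c'  (+1)
  5. substitute 'e' -> 'h'  (+1)
Edit distance = 5
Max length = max(5, 5) = 5
Similarity = 1 - 5/5
= 0.0000


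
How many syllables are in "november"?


Word: "november"
Syllable breakdown: no-vem-ber
Counting: 3 parts
= 3 syllables


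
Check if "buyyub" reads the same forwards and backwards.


Word: "buyyub"
Reversed: "buyyub"
Forward == Backward? buyyub == buyyub
Palindrome = Yes


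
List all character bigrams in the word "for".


Word: "for" (length 3)
Number of bigrams = 3 - 2 + 1 = 2
  Position 0: "fo"
  Position 1: "or"
Bigrams = "fo", "or"


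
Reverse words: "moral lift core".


Original: "moral lift core"
Words (1..n): moral | lift | core
Reversed (n..1): core | lift | moral
Result = "core lift moral"


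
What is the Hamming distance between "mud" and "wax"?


Comparing character by character (same length = 3):
  Pos 0: 'm' vs 'w' !=
  Pos 1: 'u' vs 'a' !=
  Pos 2: 'd' vs 'x' !=
Hamming distance = 3


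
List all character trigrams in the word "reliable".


Word: "reliable" (length 8)
Number of trigrams = 8 - 3 + 1 = 6
  Position 0: "rel"
  Position 1: "eli"
  Position 2: "lia"
  Position 3: "iab"
  Position 4: "abl"
  Position 5: "ble"
Trigrams = "rel", "eli", "lia", "iab", "abl", "ble"


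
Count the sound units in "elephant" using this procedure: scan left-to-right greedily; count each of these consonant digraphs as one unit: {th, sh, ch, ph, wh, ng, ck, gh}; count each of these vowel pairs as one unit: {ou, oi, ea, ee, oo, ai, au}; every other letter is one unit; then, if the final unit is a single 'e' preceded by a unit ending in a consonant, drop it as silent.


Word: "elephant" (8 letters)
Left-to-right scan:
  [1] 'e' (letter)
  [2] 'l' (letter)
  [3] 'e' (letter)
  [4] 'ph' (digraph)
  [5] 'a' (letter)
  [6] 'n' (letter)
  [7] 't' (letter)
Units from scan: 7
Sound units = 7 units


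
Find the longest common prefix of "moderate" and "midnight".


Word 1: "moderate"
Word 2: "midnight"
Comparing from start:
  Pos 0: 'm' == 'm'
  Pos 1: 'o' != 'i' (stop)
LCP = "m" (length 1)


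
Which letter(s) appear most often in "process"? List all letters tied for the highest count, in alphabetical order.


Word: "process"
Letter counts:
  'c': 1
  'e': 1
  'o': 1
  'p': 1
  'r': 1
  's': 2
Maximum count = 2
Most frequent = 's' (2 times each)


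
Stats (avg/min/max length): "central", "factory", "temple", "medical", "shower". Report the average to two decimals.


Lengths: "central"=7, "factory"=7, "temple"=6, "medical"=7, "shower"=6
Sum = 33, Count = 5
Average = 33/5 = 6.60
= avg=6.60, min=6, max=7


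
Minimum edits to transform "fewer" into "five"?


Word 1: "fewer" (length 5)
Word 2: "five" (length 4)
One optimal edit sequence (insert/delete/substitute each cost 1):
  1. keep 'f'
  2. substitute 'e' -> 'i'  (+1)
  3. substitute 'w' -> 'v'  (+1)
  4. keep 'e'
  5. delete 'r'  (+1)
Total edit operations: 3
Edit distance = 3


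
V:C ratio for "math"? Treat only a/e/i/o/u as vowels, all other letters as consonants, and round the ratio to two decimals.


Word: "math"
Vowels (a,e,i,o,u): 1
Consonants: 3
Ratio = 1/3
= 0.33


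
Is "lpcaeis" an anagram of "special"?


Word 1: "special" → sorted: aceilps
Word 2: "lpcaeis" → sorted: aceilps
Same letters? aceilps == aceilps
Anagram = Yes


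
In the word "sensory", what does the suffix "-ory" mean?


Suffix: -ory
Example: sensory = sense + -ory, with a spelling change
Meaning = relating to / place for


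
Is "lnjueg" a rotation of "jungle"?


Word: "jungle", Candidate: "lnjueg"
Method: check if candidate is substring of word+word
"junglejungle" contains "lnjueg"? No
Is rotation = No


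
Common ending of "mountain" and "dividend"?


Word 1: "mountain"
Word 2: "dividend"
Comparing from end:
  Pos -1: 'n' != 'd' (stop)
LCS = "" (length 0)


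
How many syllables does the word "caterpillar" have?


Word: "caterpillar"
Syllable breakdown: cat | er | pil | lar
Counting: 4 parts
= 4 syllables


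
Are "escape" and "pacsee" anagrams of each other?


Word 1: "escape" → sorted: aceeps
Word 2: "pacsee" → sorted: aceeps
Same letters? aceeps == aceeps
Anagram = Yes


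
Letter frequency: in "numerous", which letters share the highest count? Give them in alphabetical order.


Word: "numerous"
Letter counts:
  'e': 1
  'm': 1
  'n': 1
  'o': 1
  'r': 1
  's': 1
  'u': 2
Maximum count = 2
Most frequent = 'u' (2 times each)


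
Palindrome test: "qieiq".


Word: "qieiq"
Reversed: "qieiq"
Forward == Backward? qieiq == qieiq
Palindrome = Yes


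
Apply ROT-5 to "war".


Word: "war"
Shift: 5
Each letter → (letter + shift) mod 26:
  'w' (22) + 5 = 1 → 'b'
  'a' (0) + 5 = 5 → 'f'
  'r' (17) + 5 = 22 → 'w'
Result = "bfw"


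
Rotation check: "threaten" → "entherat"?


Word: "threaten", Candidate: "entherat"
Method: check if candidate is substring of word+word
"threatenthreaten" contains "entherat"? No
Is rotation = No


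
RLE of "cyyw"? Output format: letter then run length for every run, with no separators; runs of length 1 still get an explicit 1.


String: "cyyw"
Scanning for consecutive runs:
  'c' x 1
  'y' x 2
  'w' x 1
RLE = "c1y2w1"


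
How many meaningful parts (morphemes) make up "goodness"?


Word: "goodness"
Morphemes: good | -ness
Each morpheme carries meaning
= 2 morphemes


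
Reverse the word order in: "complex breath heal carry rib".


Original: "complex breath heal carry rib"
Words (1..n): complex | breath | heal | carry | rib
Reversed (n..1): rib | carry | heal | breath | complex
Result = "rib carry heal breath complex"


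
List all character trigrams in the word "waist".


Word: "waist" (length 5)
Number of trigrams = 5 - 3 + 1 = 3
  Position 0: "wai"
  Position 1: "ais"
  Position 2: "ist"
Trigrams = "wai", "ais", "ist"


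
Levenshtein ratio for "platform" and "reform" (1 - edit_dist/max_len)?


Word 1: "platform" (length 8)
Word 2: "reform" (length 6)
One optimal edit sequence:
  1. delete 'p'  (+1)
  2. delete 'l'  (+1)
  3. substitute 'a' -> 'r'  (+1)
  4. substitute 't' -> 'e'  (+1)
  5. keep 'f'
  6. keep 'o'
  7. keep 'r'
  8. keep 'm'
Edit distance = 4
Max length = max(8, 6) = 8
Similarity = 1 - 4/8
= 0.5000


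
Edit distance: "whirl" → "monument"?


Word 1: "whirl" (length 5)
Word 2: "monument" (length 8)
One optimal edit sequence (insert/delete/substitute each cost 1):
  1. insert 'm'  (+1)
  2. insert 'o'  (+1)
  3. insert 'n'  (+1)
  4. substitute 'w' -> 'u'  (+1)
  5. substitute 'h' -> 'm'  (+1)
  6. substitute 'i' -> 'e'  (+1)
  7. substitute 'r' -> 'n'  (+1)
  8. substitute 'l' -> 't'  (+1)
Total edit operations: 8
Edit distance = 8


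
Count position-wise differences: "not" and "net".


Comparing character by character (same length = 3):
  Pos 0: 'n' vs 'n' =
  Pos 1: 'o' vs 'e' !=
  Pos 2: 't' vs 't' =
Hamming distance = 1


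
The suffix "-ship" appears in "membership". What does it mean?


Suffix: -ship
As in: membership -> member + -ship
Meaning = state / position


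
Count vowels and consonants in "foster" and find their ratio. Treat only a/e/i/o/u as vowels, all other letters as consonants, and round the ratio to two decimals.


Word: "foster"
Vowels (a,e,i,o,u): 2
Consonants: 4
Ratio = 2/4
= 0.50


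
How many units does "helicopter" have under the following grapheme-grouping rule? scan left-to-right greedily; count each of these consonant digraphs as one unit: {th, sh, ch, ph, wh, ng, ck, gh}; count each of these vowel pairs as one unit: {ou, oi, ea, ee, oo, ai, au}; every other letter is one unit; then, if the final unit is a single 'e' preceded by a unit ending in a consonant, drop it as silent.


Word: "helicopter" (10 letters)
Left-to-right scan:
  (1) 'h' (letter)
  (2) 'e' (letter)
  (3) 'l' (letter)
  (4) 'i' (letter)
  (5) 'c' (letter)
  (6) 'o' (letter)
  (7) 'p' (letter)
  (8) 't' (letter)
  (9) 'e' (letter)
  (10) 'r' (letter)
Units from scan: 10
Sound units = 10 units


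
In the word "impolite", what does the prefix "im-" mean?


Prefix: im-
As in: impolite -> im- + polite
Meaning = not / into


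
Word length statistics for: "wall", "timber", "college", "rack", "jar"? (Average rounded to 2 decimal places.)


Lengths: "wall"=4, "timber"=6, "college"=7, "rack"=4, "jar"=3
Sum = 24, Count = 5
Average = 24/5 = 4.80
= avg=4.80, min=3, max=7


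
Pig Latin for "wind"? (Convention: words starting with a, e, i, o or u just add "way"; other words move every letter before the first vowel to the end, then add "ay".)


Word: "wind"
Starts with consonant(s) → move to end, add 'ay'
Consonant cluster: "w"
Pig Latin = "indway"


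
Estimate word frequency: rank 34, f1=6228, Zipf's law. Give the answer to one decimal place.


Zipf's law: f(r) = f(1) / r
f(1) = 6228
f(34) = 6228 / 34
= 183.2 occurrences


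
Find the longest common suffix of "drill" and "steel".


Word 1: "drill"
Word 2: "steel"
Comparing from end:
  Pos -1: 'l' == 'l'
  Pos -2: 'l' != 'e' (stop)
LCS = "l" (length 1)


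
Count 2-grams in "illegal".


Word: "illegal" (length 7)
Number of 2-grams = length - 2 + 1 = 7 - 2 + 1
= 6


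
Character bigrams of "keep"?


Word: "keep" (length 4)
Number of bigrams = 4 - 2 + 1 = 3
  Position 0: "ke"
  Position 1: "ee"
  Position 2: "ep"
Bigrams = "ke", "ee", "ep"


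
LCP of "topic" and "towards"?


Word 1: "topic"
Word 2: "towards"
Comparing from start:
  Pos 0: 't' == 't'
  Pos 1: 'o' == 'o'
  Pos 2: 'p' != 'w' (stop)
LCP = "to" (length 2)


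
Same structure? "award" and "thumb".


Pattern of "award": [0, 1, 0, 2, 3]
Pattern of "thumb": [0, 1, 2, 3, 4]
Patterns do not match
Same pattern = No


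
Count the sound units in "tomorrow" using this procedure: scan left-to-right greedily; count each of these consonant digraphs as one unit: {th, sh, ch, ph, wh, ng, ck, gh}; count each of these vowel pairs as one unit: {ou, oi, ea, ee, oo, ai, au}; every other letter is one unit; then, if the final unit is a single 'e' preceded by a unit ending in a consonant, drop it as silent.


Word: "tomorrow" (8 letters)
Left-to-right scan:
  1. 't' (letter)
  2. 'o' (letter)
  3. 'm' (letter)
  4. 'o' (letter)
  5. 'r' (letter)
  6. 'r' (letter)
  7. 'o' (letter)
  8. 'w' (letter)
Units from scan: 8
Sound units = 8 units


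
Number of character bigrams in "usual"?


Word: "usual" (length 5)
Number of 2-grams = length - 2 + 1 = 5 - 2 + 1
= 4


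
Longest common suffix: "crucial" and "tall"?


Word 1: "crucial"
Word 2: "tall"
Comparing from end:
  Pos -1: 'l' == 'l'
  Pos -2: 'a' != 'l' (stop)
LCS = "l" (length 1)


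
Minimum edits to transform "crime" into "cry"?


Word 1: "crime" (length 5)
Word 2: "cry" (length 3)
One optimal edit sequence (insert/delete/substitute each cost 1):
  1. keep 'c'
  2. keep 'r'
  3. delete 'i'  (+1)
  4. delete 'm'  (+1)
  5. substitute 'e' -> 'y'  (+1)
Total edit operations: 3
Edit distance = 3


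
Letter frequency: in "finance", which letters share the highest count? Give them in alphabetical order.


Word: "finance"
Letter counts:
  'a': 1
  'c': 1
  'e': 1
  'f': 1
  'i': 1
  'n': 2
Maximum count = 2
Most frequent = 'n' (2 times each)


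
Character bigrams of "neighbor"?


Word: "neighbor" (length 8)
Number of bigrams = 8 - 2 + 1 = 7
  Position 0: "ne"
  Position 1: "ei"
  Position 2: "ig"
  Position 3: "gh"
  Position 4: "hb"
  Position 5: "bo"
  Position 6: "or"
Bigrams = "ne", "ei", "ig", "gh", "hb", "bo", "or"


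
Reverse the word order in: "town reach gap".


Original: "town reach gap"
Words (1..n): town | reach | gap
Reversed (n..1): gap | reach | town
Result = "gap reach town"


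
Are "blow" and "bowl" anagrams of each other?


Word 1: "blow" → sorted: blow
Word 2: "bowl" → sorted: blow
Same letters? blow == blow
Anagram = Yes


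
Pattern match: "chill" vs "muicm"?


Pattern of "chill": [0, 1, 2, 3, 3]
Pattern of "muicm": [0, 1, 2, 3, 0]
Patterns do not match
Same pattern = No


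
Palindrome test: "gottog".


Word: "gottog"
Reversed: "gottog"
Forward == Backward? gottog == gottog
Palindrome = Yes


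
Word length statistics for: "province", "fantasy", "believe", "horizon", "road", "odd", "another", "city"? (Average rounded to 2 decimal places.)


Lengths: "province"=8, "fantasy"=7, "believe"=7, "horizon"=7, "road"=4, "odd"=3, "another"=7, "city"=4
Sum = 47, Count = 8
Average = 47/8 = 5.88
= avg=5.88, min=3, max=8


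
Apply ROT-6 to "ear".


Word: "ear"
Shift: 6
Each letter → (letter + shift) mod 26:
  'e' (4) + 6 = 10 → 'k'
  'a' (0) + 6 = 6 → 'g'
  'r' (17) + 6 = 23 → 'x'
Result = "kgx"


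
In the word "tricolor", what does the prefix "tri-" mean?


Prefix: tri-
As in: tricolor -> tri- + color
Meaning = three


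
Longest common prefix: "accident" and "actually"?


Word 1: "accident"
Word 2: "actually"
Comparing from start:
  Pos 0: 'a' == 'a'
  Pos 1: 'c' == 'c'
  Pos 2: 'c' != 't' (stop)
LCP = "ac" (length 2)


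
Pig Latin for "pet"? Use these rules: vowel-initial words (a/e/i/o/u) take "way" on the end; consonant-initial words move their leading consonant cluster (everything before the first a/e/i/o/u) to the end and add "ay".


Word: "pet"
Starts with consonant(s) → move to end, add 'ay'
Consonant cluster: "p"
Pig Latin = "etpay"


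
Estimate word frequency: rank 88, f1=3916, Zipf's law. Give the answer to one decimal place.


Zipf's law: f(r) = f(1) / r
f(1) = 3916
f(88) = 3916 / 88
= 44.5 occurrences


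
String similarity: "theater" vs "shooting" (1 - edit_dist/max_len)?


Word 1: "theater" (length 7)
Word 2: "shooting" (length 8)
One optimal edit sequence:
  1. substitute 't' -> 's'  (+1)
  2. keep 'h'
  3. substitute 'e' -> 'o'  (+1)
  4. substitute 'a' -> 'o'  (+1)
  5. keep 't'
  6. insert 'i'  (+1)
  7. substitute 'e' -> 'n'  (+1)
  8. substitute 'r' -> 'g'  (+1)
Edit distance = 6
Max length = max(7, 8) = 8
Similarity = 1 - 6/8
= 0.2500


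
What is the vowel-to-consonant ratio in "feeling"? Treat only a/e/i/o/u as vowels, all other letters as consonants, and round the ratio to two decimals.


Word: "feeling"
Vowels (a,e,i,o,u): 3
Consonants: 4
Ratio = 3/4
= 0.75


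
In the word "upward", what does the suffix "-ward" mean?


Suffix: -ward
Example: upward = up + -ward
Meaning = in the direction of


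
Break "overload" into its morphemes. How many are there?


Word: "overload"
Morphemes: over- + load
Each morpheme carries meaning
= 2 morphemes


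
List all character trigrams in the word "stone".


Word: "stone" (length 5)
Number of trigrams = 5 - 3 + 1 = 3
  Position 0: "sto"
  Position 1: "ton"
  Position 2: "one"
Trigrams = "sto", "ton", "one"


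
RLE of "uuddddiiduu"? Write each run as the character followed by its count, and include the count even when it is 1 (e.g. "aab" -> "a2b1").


String: "uuddddiiduu"
Scanning for consecutive runs:
  'u' x 2
  'd' x 4
  'i' x 2
  'd' x 1
  'u' x 2
RLE = "u2d4i2d1u2"


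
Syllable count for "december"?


Word: "december"
Syllable breakdown: de / cem / ber
Counting: 3 parts
= 3 syllables


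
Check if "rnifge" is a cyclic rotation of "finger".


Word: "finger", Candidate: "rnifge"
Method: check if candidate is substring of word+word
"fingerfinger" contains "rnifge"? No
Is rotation = No


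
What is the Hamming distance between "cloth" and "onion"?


Comparing character by character (same length = 5):
  Pos 0: 'c' vs 'o' !=
  Pos 1: 'l' vs 'n' !=
  Pos 2: 'o' vs 'i' !=
  Pos 3: 't' vs 'o' !=
  Pos 4: 'h' vs 'n' !=
Hamming distance = 5


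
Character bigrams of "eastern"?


Word: "eastern" (length 7)
Number of bigrams = 7 - 2 + 1 = 6
  Position 0: "ea"
  Position 1: "as"
  Position 2: "st"
  Position 3: "te"
  Position 4: "er"
  Position 5: "rn"
Bigrams = "ea", "as", "st", "te", "er", "rn"


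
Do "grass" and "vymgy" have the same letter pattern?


Pattern of "grass": [0, 1, 2, 3, 3]
Pattern of "vymgy": [0, 1, 2, 3, 1]
Patterns do not match
Same pattern = No


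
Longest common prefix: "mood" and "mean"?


Word 1: "mood"
Word 2: "mean"
Comparing from start:
  Pos 0: 'm' == 'm'
  Pos 1: 'o' != 'e' (stop)
LCP = "m" (length 1)


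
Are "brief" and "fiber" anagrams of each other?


Word 1: "brief" → sorted: befir
Word 2: "fiber" → sorted: befir
Same letters? befir == befir
Anagram = Yes


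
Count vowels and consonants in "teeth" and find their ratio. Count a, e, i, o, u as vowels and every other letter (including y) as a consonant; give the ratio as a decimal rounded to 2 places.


Word: "teeth"
Vowels (a,e,i,o,u): 2
Consonants: 3
Ratio = 2/3
= 0.67


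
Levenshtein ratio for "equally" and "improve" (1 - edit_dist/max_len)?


Word 1: "equally" (length 7)
Word 2: "improve" (length 7)
One optimal edit sequence:
  1. substitute 'e' -> 'i'  (+1)
  2. substitute 'q' -> 'm'  (+1)
  3. substitute 'u' -> 'p'  (+1)
  4. substitute 'a' -> 'r'  (+1)
  5. substitute 'l' -> 'o'  (+1)
  6. substitute 'l' -> 'v'  (+1)
  7. substitute 'y' -> 'e'  (+1)
Edit distance = 7
Max length = max(7, 7) = 7
Similarity = 1 - 7/7
= 0.0000


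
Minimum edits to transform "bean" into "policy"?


Word 1: "bean" (length 4)
Word 2: "policy" (length 6)
One optimal edit sequence (insert/delete/substitute each cost 1):
  1. insert 'p'  (+1)
  2. insert 'o'  (+1)
  3. substitute 'b' -> 'l'  (+1)
  4. substitute 'e' -> 'i'  (+1)
  5. substitute 'a' -> 'c'  (+1)
  6. substitute 'n' -> 'y'  (+1)
Total edit operations: 6
Edit distance = 6


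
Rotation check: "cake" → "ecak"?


Word: "cake", Candidate: "ecak"
Method: check if candidate is substring of word+word
"cakecake" contains "ecak"? Yes
Is rotation = Yes


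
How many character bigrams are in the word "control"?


Word: "control" (length 7)
Number of 2-grams = length - 2 + 1 = 7 - 2 + 1
= 6


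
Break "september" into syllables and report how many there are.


Word: "september"
Syllable breakdown: sep · tem · ber
Counting: 3 parts
= 3 syllables


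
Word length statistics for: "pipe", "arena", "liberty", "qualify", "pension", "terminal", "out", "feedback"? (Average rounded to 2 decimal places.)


Lengths: "pipe"=4, "arena"=5, "liberty"=7, "qualify"=7, "pension"=7, "terminal"=8, "out"=3, "feedback"=8
Sum = 49, Count = 8
Average = 49/8 = 6.13
= avg=6.13, min=3, max=8


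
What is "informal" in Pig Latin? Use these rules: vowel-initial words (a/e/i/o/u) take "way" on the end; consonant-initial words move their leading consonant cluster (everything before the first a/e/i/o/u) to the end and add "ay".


Word: "informal"
Starts with vowel → add 'way'
Pig Latin = "informalway"


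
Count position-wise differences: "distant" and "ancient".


Comparing character by character (same length = 7):
  Pos 0: 'd' vs 'a' !=
  Pos 1: 'i' vs 'n' !=
  Pos 2: 's' vs 'c' !=
  Pos 3: 't' vs 'i' !=
  Pos 4: 'a' vs 'e' !=
  Pos 5: 'n' vs 'n' =
  Pos 6: 't' vs 't' =
Hamming distance = 5


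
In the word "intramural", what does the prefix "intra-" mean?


Prefix: intra-
As in: intramural -> intra- + mural
Meaning = within


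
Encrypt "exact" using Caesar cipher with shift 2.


Word: "exact"
Shift: 2
Each letter → (letter + shift) mod 26:
  'e' (4) + 2 = 6 → 'g'
  'x' (23) + 2 = 25 → 'z'
  'a' (0) + 2 = 2 → 'c'
  'c' (2) + 2 = 4 → 'e'
  't' (19) + 2 = 21 → 'v'
Result = "gzcev"


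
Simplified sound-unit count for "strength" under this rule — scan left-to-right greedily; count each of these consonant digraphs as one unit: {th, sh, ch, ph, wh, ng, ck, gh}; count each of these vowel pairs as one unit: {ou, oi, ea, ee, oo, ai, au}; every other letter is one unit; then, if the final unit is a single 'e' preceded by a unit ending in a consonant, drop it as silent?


Word: "strength" (8 letters)
Left-to-right scan:
  [1] 's' (letter)
  [2] 't' (letter)
  [3] 'r' (letter)
  [4] 'e' (letter)
  [5] 'ng' (digraph)
  [6] 'th' (digraph)
Units from scan: 6
Sound units = 6 units


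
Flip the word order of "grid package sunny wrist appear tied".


Original: "grid package sunny wrist appear tied"
Words (1..n): grid | package | sunny | wrist | appear | tied
Reversed (n..1): tied | appear | wrist | sunny | package | grid
Result = "tied appear wrist sunny package grid"


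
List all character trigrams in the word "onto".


Word: "onto" (length 4)
Number of trigrams = 4 - 3 + 1 = 2
  Position 0: "ont"
  Position 1: "nto"
Trigrams = "ont", "nto"


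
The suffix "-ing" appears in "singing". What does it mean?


Suffix: -ing
As in: singing -> sing + -ing
Meaning = present participle


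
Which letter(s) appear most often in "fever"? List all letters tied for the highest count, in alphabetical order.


Word: "fever"
Letter counts:
  'e': 2
  'f': 1
  'r': 1
  'v': 1
Maximum count = 2
Most frequent = 'e' (2 times each)


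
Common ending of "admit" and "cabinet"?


Word 1: "admit"
Word 2: "cabinet"
Comparing from end:
  Pos -1: 't' == 't'
  Pos -2: 'i' != 'e' (stop)
LCS = "t" (length 1)


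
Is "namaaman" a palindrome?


Word: "namaaman"
Reversed: "namaaman"
Forward == Backward? namaaman == namaaman
Palindrome = Yes


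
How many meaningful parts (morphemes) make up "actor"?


Word: "actor"
Morphemes: act + -or
Each morpheme carries meaning
= 2 morphemes


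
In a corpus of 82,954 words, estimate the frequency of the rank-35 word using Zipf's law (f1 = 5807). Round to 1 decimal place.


Zipf's law: f(r) = f(1) / r
f(1) = 5807
f(35) = 5807 / 35
= 165.9 occurrences


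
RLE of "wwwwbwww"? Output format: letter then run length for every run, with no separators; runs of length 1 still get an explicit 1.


String: "wwwwbwww"
Scanning for consecutive runs:
  'w' x 4
  'b' x 1
  'w' x 3
RLE = "w4b1w3"


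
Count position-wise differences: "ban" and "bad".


Comparing character by character (same length = 3):
  Pos 0: 'b' vs 'b' =
  Pos 1: 'a' vs 'a' =
  Pos 2: 'n' vs 'd' !=
Hamming distance = 1


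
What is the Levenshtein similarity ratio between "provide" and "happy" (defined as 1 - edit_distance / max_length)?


Word 1: "provide" (length 7)
Word 2: "happy" (length 5)
One optimal edit sequence:
  1. delete 'p'  (+1)
  2. delete 'r'  (+1)
  3. substitute 'o' -> 'h'  (+1)
  4. substitute 'v' -> 'a'  (+1)
  5. substitute 'i' -> 'p'  (+1)
  6. substitute 'd' -> 'p'  (+1)
  7. substitute 'e' -> 'y'  (+1)
Edit distance = 7
Max length = max(7, 5) = 7
Similarity = 1 - 7/7
= 0.0000


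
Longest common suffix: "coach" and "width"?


Word 1: "coach"
Word 2: "width"
Comparing from end:
  Pos -1: 'h' == 'h'
  Pos -2: 'c' != 't' (stop)
LCS = "h" (length 1)


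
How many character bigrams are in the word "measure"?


Word: "measure" (length 7)
Number of 2-grams = length - 2 + 1 = 7 - 2 + 1
= 6


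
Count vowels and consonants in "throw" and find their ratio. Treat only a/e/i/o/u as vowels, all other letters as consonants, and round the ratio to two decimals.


Word: "throw"
Vowels (a,e,i,o,u): 1
Consonants: 4
Ratio = 1/4
= 0.25


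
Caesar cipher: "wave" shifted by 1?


Word: "wave"
Shift: 1
Each letter → (letter + shift) mod 26:
  'w' (22) + 1 = 23 → 'x'
  'a' (0) + 1 = 1 → 'b'
  'v' (21) + 1 = 22 → 'w'
  'e' (4) + 1 = 5 → 'f'
Result = "xbwf"


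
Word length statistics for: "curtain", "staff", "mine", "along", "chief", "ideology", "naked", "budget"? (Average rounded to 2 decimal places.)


Lengths: "curtain"=7, "staff"=5, "mine"=4, "along"=5, "chief"=5, "ideology"=8, "naked"=5, "budget"=6
Sum = 45, Count = 8
Average = 45/8 = 5.63
= avg=5.63, min=4, max=8


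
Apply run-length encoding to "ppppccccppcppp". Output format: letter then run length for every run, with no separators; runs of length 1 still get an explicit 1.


String: "ppppccccppcppp"
Scanning for consecutive runs:
  'p' x 4
  'c' x 4
  'p' x 2
  'c' x 1
  'p' x 3
RLE = "p4c4p2c1p3"


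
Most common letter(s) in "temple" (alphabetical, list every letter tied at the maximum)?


Word: "temple"
Letter counts:
  'e': 2
  'l': 1
  'm': 1
  'p': 1
  't': 1
Maximum count = 2
Most frequent = 'e' (2 times each)


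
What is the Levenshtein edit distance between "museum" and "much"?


Word 1: "museum" (length 6)
Word 2: "much" (length 4)
One optimal edit sequence (insert/delete/substitute each cost 1):
  1. keep 'm'
  2. keep 'u'
  3. delete 's'  (+1)
  4. delete 'e'  (+1)
  5. substitute 'u' -> 'c'  (+1)
  6. substitute 'm' -> 'h'  (+1)
Total edit operations: 4
Edit distance = 4


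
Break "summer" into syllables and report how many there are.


Word: "summer"
Syllable breakdown: sum-mer
Counting: 2 parts
= 2 syllables


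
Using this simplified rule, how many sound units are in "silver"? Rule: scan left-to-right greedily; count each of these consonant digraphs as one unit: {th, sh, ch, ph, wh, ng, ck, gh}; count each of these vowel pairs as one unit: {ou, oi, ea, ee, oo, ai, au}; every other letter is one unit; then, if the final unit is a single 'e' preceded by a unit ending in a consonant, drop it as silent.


Word: "silver" (6 letters)
Left-to-right scan:
  (1) 's' (letter)
  (2) 'i' (letter)
  (3) 'l' (letter)
  (4) 'v' (letter)
  (5) 'e' (letter)
  (6) 'r' (letter)
Units from scan: 6
Sound units = 6 units


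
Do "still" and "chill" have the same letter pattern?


Pattern of "still": [0, 1, 2, 3, 3]
Pattern of "chill": [0, 1, 2, 3, 3]
Patterns match
Same pattern = Yes


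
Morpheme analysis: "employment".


Word: "employment"
Morphemes: employ + -ment
Each morpheme carries meaning
= 2 morphemes


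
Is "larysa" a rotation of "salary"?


Word: "salary", Candidate: "larysa"
Method: check if candidate is substring of word+word
"salarysalary" contains "larysa"? Yes
Is rotation = Yes
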